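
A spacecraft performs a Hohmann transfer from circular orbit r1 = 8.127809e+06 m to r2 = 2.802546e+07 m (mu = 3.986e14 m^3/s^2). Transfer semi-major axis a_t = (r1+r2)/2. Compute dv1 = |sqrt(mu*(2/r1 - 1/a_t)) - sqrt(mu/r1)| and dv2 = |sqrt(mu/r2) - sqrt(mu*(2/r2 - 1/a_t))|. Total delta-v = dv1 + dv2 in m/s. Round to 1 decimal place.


Step 1: Transfer semi-major axis a_t = (8.127809e+06 + 2.802546e+07) / 2 = 1.807663e+07 m
Step 2: v1 (circular at r1) = sqrt(mu/r1) = 7002.96 m/s
Step 3: v_t1 = sqrt(mu*(2/r1 - 1/a_t)) = 8719.66 m/s
Step 4: dv1 = |8719.66 - 7002.96| = 1716.69 m/s
Step 5: v2 (circular at r2) = 3771.31 m/s, v_t2 = 2528.83 m/s
Step 6: dv2 = |3771.31 - 2528.83| = 1242.48 m/s
Step 7: Total delta-v = 1716.69 + 1242.48 = 2959.2 m/s

2959.2


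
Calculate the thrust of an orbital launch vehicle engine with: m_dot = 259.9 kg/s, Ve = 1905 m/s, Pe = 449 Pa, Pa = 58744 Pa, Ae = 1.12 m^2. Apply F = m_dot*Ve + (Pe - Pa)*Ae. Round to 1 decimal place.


Step 1: Momentum thrust = m_dot * Ve = 259.9 * 1905 = 495109.5 N
Step 2: Pressure thrust = (Pe - Pa) * Ae = (449 - 58744) * 1.12 = -65290.40 N
Step 3: Total thrust F = 495109.5 + -65290.40 = 429819.1 N

429819.1


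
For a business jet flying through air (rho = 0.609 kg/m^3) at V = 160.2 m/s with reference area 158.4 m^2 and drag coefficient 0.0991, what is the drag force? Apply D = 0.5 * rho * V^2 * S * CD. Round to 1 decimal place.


Step 1: Dynamic pressure q = 0.5 * 0.609 * 160.2^2 = 7814.7002 Pa
Step 2: Drag D = q * S * CD = 7814.7002 * 158.4 * 0.0991
Step 3: D = 122670.8 N

122670.8


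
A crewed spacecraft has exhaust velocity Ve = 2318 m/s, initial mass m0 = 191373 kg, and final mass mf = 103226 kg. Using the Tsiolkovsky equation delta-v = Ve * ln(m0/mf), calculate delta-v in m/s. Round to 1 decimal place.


Step 1: Mass ratio m0/mf = 191373 / 103226 = 1.853922
Step 2: ln(1.853922) = 0.617304
Step 3: delta-v = 2318 * 0.617304 = 1430.9 m/s

1430.9


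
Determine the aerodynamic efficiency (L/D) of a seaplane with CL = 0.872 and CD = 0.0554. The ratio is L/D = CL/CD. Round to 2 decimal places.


Step 1: L/D = CL / CD = 0.872 / 0.0554
Step 2: L/D = 15.74

15.74


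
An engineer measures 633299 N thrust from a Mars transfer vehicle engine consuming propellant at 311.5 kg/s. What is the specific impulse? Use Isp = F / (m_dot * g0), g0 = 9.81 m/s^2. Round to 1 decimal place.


Step 1: m_dot * g0 = 311.5 * 9.81 = 3055.82
Step 2: Isp = 633299 / 3055.82 = 207.2 s

207.2


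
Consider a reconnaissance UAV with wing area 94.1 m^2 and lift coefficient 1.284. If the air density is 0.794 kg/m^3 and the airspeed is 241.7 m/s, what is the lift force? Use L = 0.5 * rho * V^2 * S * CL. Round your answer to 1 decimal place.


Step 1: Calculate dynamic pressure q = 0.5 * 0.794 * 241.7^2 = 0.5 * 0.794 * 58418.89 = 23192.2993 Pa
Step 2: Multiply by wing area and lift coefficient: L = 23192.2993 * 94.1 * 1.284
Step 3: L = 2182395.367 * 1.284 = 2802195.7 N

2802195.7


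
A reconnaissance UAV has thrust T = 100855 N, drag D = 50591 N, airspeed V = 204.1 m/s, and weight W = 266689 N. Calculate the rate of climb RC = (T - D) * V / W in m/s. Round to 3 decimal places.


Step 1: Excess thrust = T - D = 100855 - 50591 = 50264 N
Step 2: Excess power = 50264 * 204.1 = 10258882.4 W
Step 3: RC = 10258882.4 / 266689 = 38.468 m/s

38.468


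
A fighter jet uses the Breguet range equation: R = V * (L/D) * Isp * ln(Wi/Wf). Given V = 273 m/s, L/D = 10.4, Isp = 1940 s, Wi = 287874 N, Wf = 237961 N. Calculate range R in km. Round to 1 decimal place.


Step 1: Coefficient = V * (L/D) * Isp = 273 * 10.4 * 1940 = 5508048.0 m
Step 2: Wi/Wf = 287874 / 237961 = 1.209753
Step 3: ln(1.209753) = 0.190416
Step 4: R = 5508048.0 * 0.190416 = 1048821.0 m = 1048.8 km

1048.8


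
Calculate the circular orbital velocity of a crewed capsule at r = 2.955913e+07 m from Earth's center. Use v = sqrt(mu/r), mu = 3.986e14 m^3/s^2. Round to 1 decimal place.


Step 1: mu / r = 3.986e14 / 2.955913e+07 = 13484835.3115
Step 2: v = sqrt(13484835.3115) = 3672.2 m/s

3672.2


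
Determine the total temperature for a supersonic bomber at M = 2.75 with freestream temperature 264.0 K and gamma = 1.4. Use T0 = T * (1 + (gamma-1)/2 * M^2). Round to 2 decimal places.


Step 1: (gamma-1)/2 = 0.2
Step 2: M^2 = 7.5625
Step 3: 1 + 0.2 * 7.5625 = 2.5125
Step 4: T0 = 264.0 * 2.5125 = 663.30 K

663.30


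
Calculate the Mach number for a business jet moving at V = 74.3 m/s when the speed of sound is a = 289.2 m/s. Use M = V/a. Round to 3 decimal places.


Step 1: M = V / a = 74.3 / 289.2
Step 2: M = 0.257

0.257


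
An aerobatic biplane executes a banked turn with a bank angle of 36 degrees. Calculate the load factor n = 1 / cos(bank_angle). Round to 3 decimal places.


Step 1: Convert 36 degrees to radians = 0.628319
Step 2: cos(36 deg) = 0.809017
Step 3: n = 1 / 0.809017 = 1.236

1.236


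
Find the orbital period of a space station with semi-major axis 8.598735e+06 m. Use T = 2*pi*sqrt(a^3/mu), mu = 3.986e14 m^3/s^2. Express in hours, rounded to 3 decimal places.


Step 1: a^3 / mu = 6.357754e+20 / 3.986e14 = 1.595021e+06
Step 2: sqrt(1.595021e+06) = 1262.9414 s
Step 3: T = 2*pi * 1262.9414 = 7935.29 s
Step 4: T in hours = 7935.29 / 3600 = 2.204 hours

2.204


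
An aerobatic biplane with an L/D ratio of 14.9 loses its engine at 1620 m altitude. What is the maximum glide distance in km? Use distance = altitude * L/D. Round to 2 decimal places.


Step 1: Glide distance = altitude * L/D = 1620 * 14.9 = 24138.0 m
Step 2: Convert to km: 24138.0 / 1000 = 24.14 km

24.14


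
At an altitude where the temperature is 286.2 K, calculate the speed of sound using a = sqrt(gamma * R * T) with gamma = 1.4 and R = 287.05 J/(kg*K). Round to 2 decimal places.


Step 1: gamma * R * T = 1.4 * 287.05 * 286.2 = 115015.194
Step 2: a = sqrt(115015.194) = 339.14 m/s

339.14


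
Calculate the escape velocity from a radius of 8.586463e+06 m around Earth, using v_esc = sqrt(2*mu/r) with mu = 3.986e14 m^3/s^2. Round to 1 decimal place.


Step 1: 2*mu/r = 2 * 3.986e14 / 8.586463e+06 = 92843817.0641
Step 2: v_esc = sqrt(92843817.0641) = 9635.5 m/s

9635.5


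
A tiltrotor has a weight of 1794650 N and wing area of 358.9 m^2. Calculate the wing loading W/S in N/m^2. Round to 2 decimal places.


Step 1: Wing loading = W / S = 1794650 / 358.9
Step 2: Wing loading = 5000.42 N/m^2

5000.42


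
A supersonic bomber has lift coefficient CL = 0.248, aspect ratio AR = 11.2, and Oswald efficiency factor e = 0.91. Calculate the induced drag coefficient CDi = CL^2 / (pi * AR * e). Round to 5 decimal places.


Step 1: CL^2 = 0.248^2 = 0.061504
Step 2: pi * AR * e = 3.14159 * 11.2 * 0.91 = 32.019112
Step 3: CDi = 0.061504 / 32.019112 = 0.00192

0.00192


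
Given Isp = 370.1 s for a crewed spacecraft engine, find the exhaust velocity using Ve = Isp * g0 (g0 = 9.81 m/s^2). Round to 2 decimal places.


Step 1: Ve = Isp * g0 = 370.1 * 9.81
Step 2: Ve = 3630.68 m/s

3630.68


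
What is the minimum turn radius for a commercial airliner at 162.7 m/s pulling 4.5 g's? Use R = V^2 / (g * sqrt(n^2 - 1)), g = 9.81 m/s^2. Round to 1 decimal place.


Step 1: V^2 = 162.7^2 = 26471.29
Step 2: n^2 - 1 = 4.5^2 - 1 = 19.25
Step 3: sqrt(19.25) = 4.387482
Step 4: R = 26471.29 / (9.81 * 4.387482) = 615.0 m

615.0


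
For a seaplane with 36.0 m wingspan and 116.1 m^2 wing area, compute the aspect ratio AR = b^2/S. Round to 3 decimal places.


Step 1: b^2 = 36.0^2 = 1296.0
Step 2: AR = 1296.0 / 116.1 = 11.163

11.163


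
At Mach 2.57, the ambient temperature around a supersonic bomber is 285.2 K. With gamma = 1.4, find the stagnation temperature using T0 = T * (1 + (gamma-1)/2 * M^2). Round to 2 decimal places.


Step 1: (gamma-1)/2 = 0.2
Step 2: M^2 = 6.6049
Step 3: 1 + 0.2 * 6.6049 = 2.32098
Step 4: T0 = 285.2 * 2.32098 = 661.94 K

661.94


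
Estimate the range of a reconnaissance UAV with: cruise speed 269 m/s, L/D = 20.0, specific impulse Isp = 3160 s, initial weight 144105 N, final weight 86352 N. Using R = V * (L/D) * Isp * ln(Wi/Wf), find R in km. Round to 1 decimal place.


Step 1: Coefficient = V * (L/D) * Isp = 269 * 20.0 * 3160 = 17000800.0 m
Step 2: Wi/Wf = 144105 / 86352 = 1.668809
Step 3: ln(1.668809) = 0.51211
Step 4: R = 17000800.0 * 0.51211 = 8706283.7 m = 8706.3 km

8706.3


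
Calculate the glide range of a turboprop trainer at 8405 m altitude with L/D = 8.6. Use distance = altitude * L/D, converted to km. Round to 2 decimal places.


Step 1: Glide distance = altitude * L/D = 8405 * 8.6 = 72283.0 m
Step 2: Convert to km: 72283.0 / 1000 = 72.28 km

72.28


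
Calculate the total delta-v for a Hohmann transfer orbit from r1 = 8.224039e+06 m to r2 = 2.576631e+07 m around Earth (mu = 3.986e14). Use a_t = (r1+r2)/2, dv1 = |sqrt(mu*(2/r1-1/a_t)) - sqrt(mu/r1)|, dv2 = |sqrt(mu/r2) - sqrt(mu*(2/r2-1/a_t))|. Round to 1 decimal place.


Step 1: Transfer semi-major axis a_t = (8.224039e+06 + 2.576631e+07) / 2 = 1.699517e+07 m
Step 2: v1 (circular at r1) = sqrt(mu/r1) = 6961.87 m/s
Step 3: v_t1 = sqrt(mu*(2/r1 - 1/a_t)) = 8572.14 m/s
Step 4: dv1 = |8572.14 - 6961.87| = 1610.27 m/s
Step 5: v2 (circular at r2) = 3933.17 m/s, v_t2 = 2736.04 m/s
Step 6: dv2 = |3933.17 - 2736.04| = 1197.13 m/s
Step 7: Total delta-v = 1610.27 + 1197.13 = 2807.4 m/s

2807.4


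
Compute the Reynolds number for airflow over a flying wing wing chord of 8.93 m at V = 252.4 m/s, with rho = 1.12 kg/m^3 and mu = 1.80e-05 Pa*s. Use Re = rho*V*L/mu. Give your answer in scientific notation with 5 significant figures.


Step 1: Numerator = rho * V * L = 1.12 * 252.4 * 8.93 = 2524.40384
Step 2: Re = 2524.40384 / 1.80e-05
Step 3: Re = 1.4024e+08

1.4024e+08


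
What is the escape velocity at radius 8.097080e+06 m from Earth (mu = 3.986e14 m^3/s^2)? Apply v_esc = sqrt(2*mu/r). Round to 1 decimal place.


Step 1: 2*mu/r = 2 * 3.986e14 / 8.097080e+06 = 98455245.5947
Step 2: v_esc = sqrt(98455245.5947) = 9922.5 m/s

9922.5


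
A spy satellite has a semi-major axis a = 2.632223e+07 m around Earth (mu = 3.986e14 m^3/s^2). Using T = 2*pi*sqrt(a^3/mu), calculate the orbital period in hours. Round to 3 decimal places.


Step 1: a^3 / mu = 1.823761e+22 / 3.986e14 = 4.575418e+07
Step 2: sqrt(4.575418e+07) = 6764.1834 s
Step 3: T = 2*pi * 6764.1834 = 42500.62 s
Step 4: T in hours = 42500.62 / 3600 = 11.806 hours

11.806


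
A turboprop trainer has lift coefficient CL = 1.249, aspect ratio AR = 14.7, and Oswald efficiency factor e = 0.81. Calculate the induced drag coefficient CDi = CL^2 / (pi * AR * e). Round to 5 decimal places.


Step 1: CL^2 = 1.249^2 = 1.560001
Step 2: pi * AR * e = 3.14159 * 14.7 * 0.81 = 37.406944
Step 3: CDi = 1.560001 / 37.406944 = 0.04170

0.04170


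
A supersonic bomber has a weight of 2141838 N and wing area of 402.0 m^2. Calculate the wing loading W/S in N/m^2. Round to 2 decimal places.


Step 1: Wing loading = W / S = 2141838 / 402.0
Step 2: Wing loading = 5327.96 N/m^2

5327.96


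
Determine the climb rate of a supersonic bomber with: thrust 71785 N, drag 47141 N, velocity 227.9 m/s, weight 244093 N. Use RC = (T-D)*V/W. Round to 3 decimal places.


Step 1: Excess thrust = T - D = 71785 - 47141 = 24644 N
Step 2: Excess power = 24644 * 227.9 = 5616367.6 W
Step 3: RC = 5616367.6 / 244093 = 23.009 m/s

23.009


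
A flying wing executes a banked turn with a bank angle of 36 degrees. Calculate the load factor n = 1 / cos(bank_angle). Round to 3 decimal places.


Step 1: Convert 36 degrees to radians = 0.628319
Step 2: cos(36 deg) = 0.809017
Step 3: n = 1 / 0.809017 = 1.236

1.236


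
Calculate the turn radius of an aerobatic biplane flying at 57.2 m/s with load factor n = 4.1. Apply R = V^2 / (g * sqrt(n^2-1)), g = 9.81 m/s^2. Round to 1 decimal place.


Step 1: V^2 = 57.2^2 = 3271.84
Step 2: n^2 - 1 = 4.1^2 - 1 = 15.81
Step 3: sqrt(15.81) = 3.976179
Step 4: R = 3271.84 / (9.81 * 3.976179) = 83.9 m

83.9


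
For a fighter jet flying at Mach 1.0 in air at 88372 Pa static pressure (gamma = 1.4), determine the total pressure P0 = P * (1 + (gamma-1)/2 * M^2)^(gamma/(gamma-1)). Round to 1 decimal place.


Step 1: (gamma-1)/2 * M^2 = 0.2 * 1.0 = 0.2
Step 2: 1 + 0.2 = 1.2
Step 3: Exponent gamma/(gamma-1) = 3.5
Step 4: P0 = 88372 * 1.2^3.5 = 167281.9 Pa

167281.9


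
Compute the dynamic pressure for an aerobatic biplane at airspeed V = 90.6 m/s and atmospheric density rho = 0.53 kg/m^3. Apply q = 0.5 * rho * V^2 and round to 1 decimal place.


Step 1: V^2 = 90.6^2 = 8208.36
Step 2: q = 0.5 * 0.53 * 8208.36
Step 3: q = 2175.2 Pa

2175.2


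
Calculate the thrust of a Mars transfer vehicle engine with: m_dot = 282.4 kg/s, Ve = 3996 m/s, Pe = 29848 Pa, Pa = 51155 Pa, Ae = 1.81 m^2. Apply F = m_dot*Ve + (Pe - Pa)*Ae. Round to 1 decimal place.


Step 1: Momentum thrust = m_dot * Ve = 282.4 * 3996 = 1128470.4 N
Step 2: Pressure thrust = (Pe - Pa) * Ae = (29848 - 51155) * 1.81 = -38565.67 N
Step 3: Total thrust F = 1128470.4 + -38565.67 = 1089904.7 N

1089904.7


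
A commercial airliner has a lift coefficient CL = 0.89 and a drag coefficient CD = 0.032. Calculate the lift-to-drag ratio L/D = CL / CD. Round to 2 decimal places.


Step 1: L/D = CL / CD = 0.89 / 0.032
Step 2: L/D = 27.81

27.81


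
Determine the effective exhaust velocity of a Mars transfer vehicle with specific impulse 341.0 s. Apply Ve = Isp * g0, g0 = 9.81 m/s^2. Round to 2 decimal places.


Step 1: Ve = Isp * g0 = 341.0 * 9.81
Step 2: Ve = 3345.21 m/s

3345.21


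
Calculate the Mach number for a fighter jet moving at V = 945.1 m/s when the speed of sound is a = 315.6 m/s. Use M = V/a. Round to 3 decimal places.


Step 1: M = V / a = 945.1 / 315.6
Step 2: M = 2.995

2.995


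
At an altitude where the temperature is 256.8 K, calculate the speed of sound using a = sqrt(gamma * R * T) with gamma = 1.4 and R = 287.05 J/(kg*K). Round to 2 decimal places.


Step 1: gamma * R * T = 1.4 * 287.05 * 256.8 = 103200.216
Step 2: a = sqrt(103200.216) = 321.25 m/s

321.25


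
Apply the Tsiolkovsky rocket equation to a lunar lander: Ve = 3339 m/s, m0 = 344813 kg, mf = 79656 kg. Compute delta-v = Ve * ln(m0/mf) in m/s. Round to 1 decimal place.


Step 1: Mass ratio m0/mf = 344813 / 79656 = 4.328776
Step 2: ln(4.328776) = 1.465285
Step 3: delta-v = 3339 * 1.465285 = 4892.6 m/s

4892.6


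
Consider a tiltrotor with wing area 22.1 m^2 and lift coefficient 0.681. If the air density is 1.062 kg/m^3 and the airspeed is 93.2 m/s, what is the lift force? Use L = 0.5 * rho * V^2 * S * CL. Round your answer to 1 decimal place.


Step 1: Calculate dynamic pressure q = 0.5 * 1.062 * 93.2^2 = 0.5 * 1.062 * 8686.24 = 4612.3934 Pa
Step 2: Multiply by wing area and lift coefficient: L = 4612.3934 * 22.1 * 0.681
Step 3: L = 101933.895 * 0.681 = 69417.0 N

69417.0


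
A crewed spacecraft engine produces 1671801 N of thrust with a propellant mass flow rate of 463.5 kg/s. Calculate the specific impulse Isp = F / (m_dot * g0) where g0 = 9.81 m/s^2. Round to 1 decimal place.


Step 1: m_dot * g0 = 463.5 * 9.81 = 4546.94
Step 2: Isp = 1671801 / 4546.94 = 367.7 s

367.7


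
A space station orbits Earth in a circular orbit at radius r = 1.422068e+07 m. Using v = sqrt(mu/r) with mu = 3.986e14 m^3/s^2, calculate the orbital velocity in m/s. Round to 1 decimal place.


Step 1: mu / r = 3.986e14 / 1.422068e+07 = 28029601.96
Step 2: v = sqrt(28029601.96) = 5294.3 m/s

5294.3


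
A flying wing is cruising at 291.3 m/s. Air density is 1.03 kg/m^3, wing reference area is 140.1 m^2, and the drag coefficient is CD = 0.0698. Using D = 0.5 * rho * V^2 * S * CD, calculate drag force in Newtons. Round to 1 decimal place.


Step 1: Dynamic pressure q = 0.5 * 1.03 * 291.3^2 = 43700.6804 Pa
Step 2: Drag D = q * S * CD = 43700.6804 * 140.1 * 0.0698
Step 3: D = 427348.1 N

427348.1


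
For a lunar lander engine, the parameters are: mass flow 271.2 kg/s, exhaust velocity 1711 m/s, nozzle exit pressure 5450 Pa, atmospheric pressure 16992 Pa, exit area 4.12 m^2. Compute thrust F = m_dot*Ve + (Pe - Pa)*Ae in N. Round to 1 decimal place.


Step 1: Momentum thrust = m_dot * Ve = 271.2 * 1711 = 464023.2 N
Step 2: Pressure thrust = (Pe - Pa) * Ae = (5450 - 16992) * 4.12 = -47553.04 N
Step 3: Total thrust F = 464023.2 + -47553.04 = 416470.2 N

416470.2


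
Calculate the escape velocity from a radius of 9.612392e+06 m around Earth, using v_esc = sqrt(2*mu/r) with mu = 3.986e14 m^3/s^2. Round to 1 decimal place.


Step 1: 2*mu/r = 2 * 3.986e14 / 9.612392e+06 = 82934611.9051
Step 2: v_esc = sqrt(82934611.9051) = 9106.8 m/s

9106.8


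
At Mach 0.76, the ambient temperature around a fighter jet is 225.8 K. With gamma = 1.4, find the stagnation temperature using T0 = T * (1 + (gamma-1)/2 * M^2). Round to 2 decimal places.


Step 1: (gamma-1)/2 = 0.2
Step 2: M^2 = 0.5776
Step 3: 1 + 0.2 * 0.5776 = 1.11552
Step 4: T0 = 225.8 * 1.11552 = 251.88 K

251.88


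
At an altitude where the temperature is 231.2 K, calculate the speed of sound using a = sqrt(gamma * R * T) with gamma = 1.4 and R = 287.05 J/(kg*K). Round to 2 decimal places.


Step 1: gamma * R * T = 1.4 * 287.05 * 231.2 = 92912.344
Step 2: a = sqrt(92912.344) = 304.82 m/s

304.82


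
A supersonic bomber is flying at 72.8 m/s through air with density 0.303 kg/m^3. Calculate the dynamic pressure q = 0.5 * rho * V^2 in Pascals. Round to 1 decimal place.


Step 1: V^2 = 72.8^2 = 5299.84
Step 2: q = 0.5 * 0.303 * 5299.84
Step 3: q = 802.9 Pa

802.9


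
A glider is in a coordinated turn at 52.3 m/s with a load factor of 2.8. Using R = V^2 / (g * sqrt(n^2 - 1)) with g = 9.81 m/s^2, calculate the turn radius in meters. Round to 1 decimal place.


Step 1: V^2 = 52.3^2 = 2735.29
Step 2: n^2 - 1 = 2.8^2 - 1 = 6.84
Step 3: sqrt(6.84) = 2.615339
Step 4: R = 2735.29 / (9.81 * 2.615339) = 106.6 m

106.6


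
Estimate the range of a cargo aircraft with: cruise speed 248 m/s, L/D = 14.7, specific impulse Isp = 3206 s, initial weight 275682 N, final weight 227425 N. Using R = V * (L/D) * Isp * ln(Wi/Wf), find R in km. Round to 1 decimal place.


Step 1: Coefficient = V * (L/D) * Isp = 248 * 14.7 * 3206 = 11687793.6 m
Step 2: Wi/Wf = 275682 / 227425 = 1.212189
Step 3: ln(1.212189) = 0.192428
Step 4: R = 11687793.6 * 0.192428 = 2249053.1 m = 2249.1 km

2249.1


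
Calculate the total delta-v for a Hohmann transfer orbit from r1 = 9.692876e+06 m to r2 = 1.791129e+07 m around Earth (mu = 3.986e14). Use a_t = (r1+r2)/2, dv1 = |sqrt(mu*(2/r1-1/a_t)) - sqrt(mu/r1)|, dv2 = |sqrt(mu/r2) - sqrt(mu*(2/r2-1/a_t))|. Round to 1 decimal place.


Step 1: Transfer semi-major axis a_t = (9.692876e+06 + 1.791129e+07) / 2 = 1.380208e+07 m
Step 2: v1 (circular at r1) = sqrt(mu/r1) = 6412.72 m/s
Step 3: v_t1 = sqrt(mu*(2/r1 - 1/a_t)) = 7305.22 m/s
Step 4: dv1 = |7305.22 - 6412.72| = 892.5 m/s
Step 5: v2 (circular at r2) = 4717.43 m/s, v_t2 = 3953.3 m/s
Step 6: dv2 = |4717.43 - 3953.3| = 764.13 m/s
Step 7: Total delta-v = 892.5 + 764.13 = 1656.6 m/s

1656.6


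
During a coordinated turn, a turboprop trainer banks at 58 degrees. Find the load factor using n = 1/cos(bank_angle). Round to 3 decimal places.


Step 1: Convert 58 degrees to radians = 1.012291
Step 2: cos(58 deg) = 0.529919
Step 3: n = 1 / 0.529919 = 1.887

1.887


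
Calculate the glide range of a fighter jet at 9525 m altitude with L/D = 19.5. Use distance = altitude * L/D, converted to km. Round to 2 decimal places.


Step 1: Glide distance = altitude * L/D = 9525 * 19.5 = 185737.5 m
Step 2: Convert to km: 185737.5 / 1000 = 185.74 km

185.74


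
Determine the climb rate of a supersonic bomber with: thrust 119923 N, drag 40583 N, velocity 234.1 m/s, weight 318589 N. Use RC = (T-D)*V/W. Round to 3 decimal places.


Step 1: Excess thrust = T - D = 119923 - 40583 = 79340 N
Step 2: Excess power = 79340 * 234.1 = 18573494.0 W
Step 3: RC = 18573494.0 / 318589 = 58.299 m/s

58.299


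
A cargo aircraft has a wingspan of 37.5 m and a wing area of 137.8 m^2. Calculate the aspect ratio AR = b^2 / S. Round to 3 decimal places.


Step 1: b^2 = 37.5^2 = 1406.25
Step 2: AR = 1406.25 / 137.8 = 10.205

10.205


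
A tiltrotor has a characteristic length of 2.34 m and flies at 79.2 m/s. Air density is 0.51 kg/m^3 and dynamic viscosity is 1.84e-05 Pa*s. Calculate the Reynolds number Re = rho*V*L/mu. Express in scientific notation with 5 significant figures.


Step 1: Numerator = rho * V * L = 0.51 * 79.2 * 2.34 = 94.51728
Step 2: Re = 94.51728 / 1.84e-05
Step 3: Re = 5.1368e+06

5.1368e+06


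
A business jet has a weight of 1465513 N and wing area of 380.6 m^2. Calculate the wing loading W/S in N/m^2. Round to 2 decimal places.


Step 1: Wing loading = W / S = 1465513 / 380.6
Step 2: Wing loading = 3850.53 N/m^2

3850.53


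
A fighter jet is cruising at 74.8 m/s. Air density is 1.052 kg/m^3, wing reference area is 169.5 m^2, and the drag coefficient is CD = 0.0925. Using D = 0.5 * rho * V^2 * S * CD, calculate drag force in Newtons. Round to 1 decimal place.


Step 1: Dynamic pressure q = 0.5 * 1.052 * 74.8^2 = 2942.991 Pa
Step 2: Drag D = q * S * CD = 2942.991 * 169.5 * 0.0925
Step 3: D = 46142.4 N

46142.4


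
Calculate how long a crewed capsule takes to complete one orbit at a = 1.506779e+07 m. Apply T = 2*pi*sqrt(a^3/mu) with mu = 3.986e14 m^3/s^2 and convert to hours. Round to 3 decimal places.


Step 1: a^3 / mu = 3.420965e+21 / 3.986e14 = 8.582452e+06
Step 2: sqrt(8.582452e+06) = 2929.5822 s
Step 3: T = 2*pi * 2929.5822 = 18407.11 s
Step 4: T in hours = 18407.11 / 3600 = 5.113 hours

5.113


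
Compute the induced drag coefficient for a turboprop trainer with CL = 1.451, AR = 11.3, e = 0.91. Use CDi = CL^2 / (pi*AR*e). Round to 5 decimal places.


Step 1: CL^2 = 1.451^2 = 2.105401
Step 2: pi * AR * e = 3.14159 * 11.3 * 0.91 = 32.304997
Step 3: CDi = 2.105401 / 32.304997 = 0.06517

0.06517


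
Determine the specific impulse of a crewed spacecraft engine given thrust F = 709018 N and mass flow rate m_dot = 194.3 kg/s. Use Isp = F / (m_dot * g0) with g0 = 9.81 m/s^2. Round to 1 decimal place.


Step 1: m_dot * g0 = 194.3 * 9.81 = 1906.08
Step 2: Isp = 709018 / 1906.08 = 372.0 s

372.0


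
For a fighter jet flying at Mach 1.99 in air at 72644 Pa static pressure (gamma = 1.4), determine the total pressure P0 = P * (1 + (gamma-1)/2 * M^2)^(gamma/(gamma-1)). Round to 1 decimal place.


Step 1: (gamma-1)/2 * M^2 = 0.2 * 3.9601 = 0.79202
Step 2: 1 + 0.79202 = 1.79202
Step 3: Exponent gamma/(gamma-1) = 3.5
Step 4: P0 = 72644 * 1.79202^3.5 = 559628.4 Pa

559628.4


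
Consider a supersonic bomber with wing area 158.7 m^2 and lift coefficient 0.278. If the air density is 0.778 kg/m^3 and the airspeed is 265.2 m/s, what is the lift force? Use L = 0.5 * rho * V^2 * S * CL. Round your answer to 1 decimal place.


Step 1: Calculate dynamic pressure q = 0.5 * 0.778 * 265.2^2 = 0.5 * 0.778 * 70331.04 = 27358.7746 Pa
Step 2: Multiply by wing area and lift coefficient: L = 27358.7746 * 158.7 * 0.278
Step 3: L = 4341837.5227 * 0.278 = 1207030.8 N

1207030.8


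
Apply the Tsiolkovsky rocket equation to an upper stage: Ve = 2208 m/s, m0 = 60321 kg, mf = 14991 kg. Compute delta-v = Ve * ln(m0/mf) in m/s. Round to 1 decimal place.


Step 1: Mass ratio m0/mf = 60321 / 14991 = 4.023814
Step 2: ln(4.023814) = 1.39223
Step 3: delta-v = 2208 * 1.39223 = 3074.0 m/s

3074.0


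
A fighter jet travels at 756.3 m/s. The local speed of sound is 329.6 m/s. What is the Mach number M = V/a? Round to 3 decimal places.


Step 1: M = V / a = 756.3 / 329.6
Step 2: M = 2.295

2.295


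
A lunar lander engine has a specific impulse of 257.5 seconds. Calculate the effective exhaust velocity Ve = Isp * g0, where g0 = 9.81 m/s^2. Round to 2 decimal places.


Step 1: Ve = Isp * g0 = 257.5 * 9.81
Step 2: Ve = 2526.08 m/s

2526.08


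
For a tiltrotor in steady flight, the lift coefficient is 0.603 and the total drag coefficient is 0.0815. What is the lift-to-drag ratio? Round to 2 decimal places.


Step 1: L/D = CL / CD = 0.603 / 0.0815
Step 2: L/D = 7.40

7.40


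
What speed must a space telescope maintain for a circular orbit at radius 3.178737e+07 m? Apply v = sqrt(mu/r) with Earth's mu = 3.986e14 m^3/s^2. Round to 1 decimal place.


Step 1: mu / r = 3.986e14 / 3.178737e+07 = 12539571.5342
Step 2: v = sqrt(12539571.5342) = 3541.1 m/s

3541.1


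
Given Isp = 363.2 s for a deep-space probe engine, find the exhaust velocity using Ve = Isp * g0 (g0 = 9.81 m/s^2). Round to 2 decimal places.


Step 1: Ve = Isp * g0 = 363.2 * 9.81
Step 2: Ve = 3562.99 m/s

3562.99


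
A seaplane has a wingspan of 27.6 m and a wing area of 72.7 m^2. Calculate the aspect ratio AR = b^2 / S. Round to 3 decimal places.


Step 1: b^2 = 27.6^2 = 761.76
Step 2: AR = 761.76 / 72.7 = 10.478

10.478


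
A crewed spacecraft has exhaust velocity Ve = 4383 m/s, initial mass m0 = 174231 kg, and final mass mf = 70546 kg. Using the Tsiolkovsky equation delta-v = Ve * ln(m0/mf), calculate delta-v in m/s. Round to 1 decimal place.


Step 1: Mass ratio m0/mf = 174231 / 70546 = 2.46975
Step 2: ln(2.46975) = 0.904117
Step 3: delta-v = 4383 * 0.904117 = 3962.7 m/s

3962.7


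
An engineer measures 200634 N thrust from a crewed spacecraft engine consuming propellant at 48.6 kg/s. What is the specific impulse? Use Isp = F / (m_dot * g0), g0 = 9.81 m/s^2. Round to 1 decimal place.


Step 1: m_dot * g0 = 48.6 * 9.81 = 476.77
Step 2: Isp = 200634 / 476.77 = 420.8 s

420.8


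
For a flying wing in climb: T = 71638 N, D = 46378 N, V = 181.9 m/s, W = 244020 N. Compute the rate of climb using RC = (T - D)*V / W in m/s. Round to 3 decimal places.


Step 1: Excess thrust = T - D = 71638 - 46378 = 25260 N
Step 2: Excess power = 25260 * 181.9 = 4594794.0 W
Step 3: RC = 4594794.0 / 244020 = 18.830 m/s

18.830


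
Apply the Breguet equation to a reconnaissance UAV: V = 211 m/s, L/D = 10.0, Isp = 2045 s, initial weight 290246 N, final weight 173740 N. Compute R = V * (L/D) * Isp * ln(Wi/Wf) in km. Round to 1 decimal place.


Step 1: Coefficient = V * (L/D) * Isp = 211 * 10.0 * 2045 = 4314950.0 m
Step 2: Wi/Wf = 290246 / 173740 = 1.670577
Step 3: ln(1.670577) = 0.513169
Step 4: R = 4314950.0 * 0.513169 = 2214298.2 m = 2214.3 km

2214.3


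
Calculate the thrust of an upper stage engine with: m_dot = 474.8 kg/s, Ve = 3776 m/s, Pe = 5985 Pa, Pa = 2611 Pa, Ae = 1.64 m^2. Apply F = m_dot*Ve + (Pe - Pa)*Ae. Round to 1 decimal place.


Step 1: Momentum thrust = m_dot * Ve = 474.8 * 3776 = 1792844.8 N
Step 2: Pressure thrust = (Pe - Pa) * Ae = (5985 - 2611) * 1.64 = 5533.36 N
Step 3: Total thrust F = 1792844.8 + 5533.36 = 1798378.2 N

1798378.2


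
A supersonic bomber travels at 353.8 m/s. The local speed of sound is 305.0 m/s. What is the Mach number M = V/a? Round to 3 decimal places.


Step 1: M = V / a = 353.8 / 305.0
Step 2: M = 1.160

1.160


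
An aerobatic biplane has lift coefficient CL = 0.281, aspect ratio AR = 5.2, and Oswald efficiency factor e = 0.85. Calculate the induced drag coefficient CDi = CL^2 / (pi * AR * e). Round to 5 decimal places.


Step 1: CL^2 = 0.281^2 = 0.078961
Step 2: pi * AR * e = 3.14159 * 5.2 * 0.85 = 13.88584
Step 3: CDi = 0.078961 / 13.88584 = 0.00569

0.00569


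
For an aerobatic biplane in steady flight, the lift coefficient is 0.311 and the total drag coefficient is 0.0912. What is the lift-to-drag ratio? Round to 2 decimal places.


Step 1: L/D = CL / CD = 0.311 / 0.0912
Step 2: L/D = 3.41

3.41


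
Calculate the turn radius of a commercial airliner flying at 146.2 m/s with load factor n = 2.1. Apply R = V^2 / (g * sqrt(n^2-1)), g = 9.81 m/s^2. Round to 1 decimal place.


Step 1: V^2 = 146.2^2 = 21374.44
Step 2: n^2 - 1 = 2.1^2 - 1 = 3.41
Step 3: sqrt(3.41) = 1.846619
Step 4: R = 21374.44 / (9.81 * 1.846619) = 1179.9 m

1179.9


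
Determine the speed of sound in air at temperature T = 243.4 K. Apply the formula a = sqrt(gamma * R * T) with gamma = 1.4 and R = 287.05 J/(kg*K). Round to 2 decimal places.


Step 1: gamma * R * T = 1.4 * 287.05 * 243.4 = 97815.158
Step 2: a = sqrt(97815.158) = 312.75 m/s

312.75


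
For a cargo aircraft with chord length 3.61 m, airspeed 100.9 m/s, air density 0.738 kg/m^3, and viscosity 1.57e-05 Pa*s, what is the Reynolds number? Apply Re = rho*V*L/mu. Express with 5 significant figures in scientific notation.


Step 1: Numerator = rho * V * L = 0.738 * 100.9 * 3.61 = 268.815762
Step 2: Re = 268.815762 / 1.57e-05
Step 3: Re = 1.7122e+07

1.7122e+07


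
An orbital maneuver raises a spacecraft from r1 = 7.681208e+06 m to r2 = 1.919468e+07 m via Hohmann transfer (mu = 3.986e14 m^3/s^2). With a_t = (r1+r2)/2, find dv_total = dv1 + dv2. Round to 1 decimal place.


Step 1: Transfer semi-major axis a_t = (7.681208e+06 + 1.919468e+07) / 2 = 1.343794e+07 m
Step 2: v1 (circular at r1) = sqrt(mu/r1) = 7203.67 m/s
Step 3: v_t1 = sqrt(mu*(2/r1 - 1/a_t)) = 8609.5 m/s
Step 4: dv1 = |8609.5 - 7203.67| = 1405.83 m/s
Step 5: v2 (circular at r2) = 4556.99 m/s, v_t2 = 3445.3 m/s
Step 6: dv2 = |4556.99 - 3445.3| = 1111.7 m/s
Step 7: Total delta-v = 1405.83 + 1111.7 = 2517.5 m/s

2517.5


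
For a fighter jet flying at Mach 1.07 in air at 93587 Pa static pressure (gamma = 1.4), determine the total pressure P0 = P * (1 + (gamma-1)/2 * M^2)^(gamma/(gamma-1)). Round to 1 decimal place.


Step 1: (gamma-1)/2 * M^2 = 0.2 * 1.1449 = 0.22898
Step 2: 1 + 0.22898 = 1.22898
Step 3: Exponent gamma/(gamma-1) = 3.5
Step 4: P0 = 93587 * 1.22898^3.5 = 192585.0 Pa

192585.0


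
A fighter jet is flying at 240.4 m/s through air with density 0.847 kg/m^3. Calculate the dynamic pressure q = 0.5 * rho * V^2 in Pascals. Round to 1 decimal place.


Step 1: V^2 = 240.4^2 = 57792.16
Step 2: q = 0.5 * 0.847 * 57792.16
Step 3: q = 24475.0 Pa

24475.0


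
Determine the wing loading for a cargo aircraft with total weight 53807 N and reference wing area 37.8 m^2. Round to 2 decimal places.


Step 1: Wing loading = W / S = 53807 / 37.8
Step 2: Wing loading = 1423.47 N/m^2

1423.47


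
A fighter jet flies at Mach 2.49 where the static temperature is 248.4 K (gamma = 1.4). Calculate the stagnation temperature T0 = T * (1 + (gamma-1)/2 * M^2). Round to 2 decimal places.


Step 1: (gamma-1)/2 = 0.2
Step 2: M^2 = 6.2001
Step 3: 1 + 0.2 * 6.2001 = 2.24002
Step 4: T0 = 248.4 * 2.24002 = 556.42 K

556.42


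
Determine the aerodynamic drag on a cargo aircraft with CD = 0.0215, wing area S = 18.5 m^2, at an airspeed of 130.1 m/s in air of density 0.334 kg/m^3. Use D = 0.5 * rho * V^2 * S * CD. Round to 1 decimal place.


Step 1: Dynamic pressure q = 0.5 * 0.334 * 130.1^2 = 2826.6437 Pa
Step 2: Drag D = q * S * CD = 2826.6437 * 18.5 * 0.0215
Step 3: D = 1124.3 N

1124.3


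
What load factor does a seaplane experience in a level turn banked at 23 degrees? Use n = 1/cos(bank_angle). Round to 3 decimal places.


Step 1: Convert 23 degrees to radians = 0.401426
Step 2: cos(23 deg) = 0.920505
Step 3: n = 1 / 0.920505 = 1.086

1.086


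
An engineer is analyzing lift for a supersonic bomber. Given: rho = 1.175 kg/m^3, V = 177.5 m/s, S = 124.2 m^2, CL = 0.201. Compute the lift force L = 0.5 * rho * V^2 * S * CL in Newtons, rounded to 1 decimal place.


Step 1: Calculate dynamic pressure q = 0.5 * 1.175 * 177.5^2 = 0.5 * 1.175 * 31506.25 = 18509.9219 Pa
Step 2: Multiply by wing area and lift coefficient: L = 18509.9219 * 124.2 * 0.201
Step 3: L = 2298932.2969 * 0.201 = 462085.4 N

462085.4


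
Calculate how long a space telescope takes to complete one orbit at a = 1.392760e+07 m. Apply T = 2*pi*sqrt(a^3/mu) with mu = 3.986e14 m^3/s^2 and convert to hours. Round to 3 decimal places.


Step 1: a^3 / mu = 2.701649e+21 / 3.986e14 = 6.777844e+06
Step 2: sqrt(6.777844e+06) = 2603.4293 s
Step 3: T = 2*pi * 2603.4293 = 16357.83 s
Step 4: T in hours = 16357.83 / 3600 = 4.544 hours

4.544


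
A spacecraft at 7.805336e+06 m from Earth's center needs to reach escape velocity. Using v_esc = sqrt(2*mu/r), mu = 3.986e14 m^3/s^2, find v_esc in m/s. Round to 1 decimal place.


Step 1: 2*mu/r = 2 * 3.986e14 / 7.805336e+06 = 102135257.2138
Step 2: v_esc = sqrt(102135257.2138) = 10106.2 m/s

10106.2


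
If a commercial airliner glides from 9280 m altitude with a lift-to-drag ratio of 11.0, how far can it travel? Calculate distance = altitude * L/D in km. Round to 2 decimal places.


Step 1: Glide distance = altitude * L/D = 9280 * 11.0 = 102080.0 m
Step 2: Convert to km: 102080.0 / 1000 = 102.08 km

102.08


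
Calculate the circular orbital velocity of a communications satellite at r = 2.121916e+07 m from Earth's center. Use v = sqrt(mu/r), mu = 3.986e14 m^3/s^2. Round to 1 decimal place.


Step 1: mu / r = 3.986e14 / 2.121916e+07 = 18784909.4875
Step 2: v = sqrt(18784909.4875) = 4334.2 m/s

4334.2


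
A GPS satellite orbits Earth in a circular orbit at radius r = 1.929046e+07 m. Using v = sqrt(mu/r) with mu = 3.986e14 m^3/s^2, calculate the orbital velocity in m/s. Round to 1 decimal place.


Step 1: mu / r = 3.986e14 / 1.929046e+07 = 20663063.5039
Step 2: v = sqrt(20663063.5039) = 4545.7 m/s

4545.7


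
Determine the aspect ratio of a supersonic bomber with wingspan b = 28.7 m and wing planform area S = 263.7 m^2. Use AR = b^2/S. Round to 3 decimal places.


Step 1: b^2 = 28.7^2 = 823.69
Step 2: AR = 823.69 / 263.7 = 3.124

3.124


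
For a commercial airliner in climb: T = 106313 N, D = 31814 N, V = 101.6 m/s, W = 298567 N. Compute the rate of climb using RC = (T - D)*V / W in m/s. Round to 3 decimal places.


Step 1: Excess thrust = T - D = 106313 - 31814 = 74499 N
Step 2: Excess power = 74499 * 101.6 = 7569098.4 W
Step 3: RC = 7569098.4 / 298567 = 25.351 m/s

25.351


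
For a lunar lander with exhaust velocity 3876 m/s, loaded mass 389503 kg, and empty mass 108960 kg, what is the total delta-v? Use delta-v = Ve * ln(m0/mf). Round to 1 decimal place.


Step 1: Mass ratio m0/mf = 389503 / 108960 = 3.574734
Step 2: ln(3.574734) = 1.273891
Step 3: delta-v = 3876 * 1.273891 = 4937.6 m/s

4937.6


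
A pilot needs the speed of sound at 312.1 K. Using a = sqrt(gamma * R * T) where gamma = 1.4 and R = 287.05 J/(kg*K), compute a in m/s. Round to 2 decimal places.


Step 1: gamma * R * T = 1.4 * 287.05 * 312.1 = 125423.627
Step 2: a = sqrt(125423.627) = 354.15 m/s

354.15


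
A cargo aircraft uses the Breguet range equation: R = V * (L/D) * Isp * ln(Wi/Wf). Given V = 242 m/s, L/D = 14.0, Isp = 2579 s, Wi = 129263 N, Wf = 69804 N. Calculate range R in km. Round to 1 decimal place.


Step 1: Coefficient = V * (L/D) * Isp = 242 * 14.0 * 2579 = 8737652.0 m
Step 2: Wi/Wf = 129263 / 69804 = 1.851799
Step 3: ln(1.851799) = 0.616158
Step 4: R = 8737652.0 * 0.616158 = 5383772.2 m = 5383.8 km

5383.8


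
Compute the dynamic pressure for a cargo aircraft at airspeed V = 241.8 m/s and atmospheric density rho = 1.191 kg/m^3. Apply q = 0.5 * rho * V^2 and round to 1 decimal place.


Step 1: V^2 = 241.8^2 = 58467.24
Step 2: q = 0.5 * 1.191 * 58467.24
Step 3: q = 34817.2 Pa

34817.2


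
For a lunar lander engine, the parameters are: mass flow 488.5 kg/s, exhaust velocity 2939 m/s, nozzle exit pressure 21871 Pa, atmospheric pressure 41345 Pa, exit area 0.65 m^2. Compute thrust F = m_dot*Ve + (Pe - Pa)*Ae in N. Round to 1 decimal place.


Step 1: Momentum thrust = m_dot * Ve = 488.5 * 2939 = 1435701.5 N
Step 2: Pressure thrust = (Pe - Pa) * Ae = (21871 - 41345) * 0.65 = -12658.10 N
Step 3: Total thrust F = 1435701.5 + -12658.10 = 1423043.4 N

1423043.4


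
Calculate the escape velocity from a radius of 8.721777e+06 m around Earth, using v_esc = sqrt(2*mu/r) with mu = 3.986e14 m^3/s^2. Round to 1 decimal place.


Step 1: 2*mu/r = 2 * 3.986e14 / 8.721777e+06 = 91403391.7629
Step 2: v_esc = sqrt(91403391.7629) = 9560.5 m/s

9560.5


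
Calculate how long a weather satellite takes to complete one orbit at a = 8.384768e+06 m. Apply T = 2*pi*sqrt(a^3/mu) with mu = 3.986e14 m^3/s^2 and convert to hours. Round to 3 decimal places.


Step 1: a^3 / mu = 5.894855e+20 / 3.986e14 = 1.478890e+06
Step 2: sqrt(1.478890e+06) = 1216.0962 s
Step 3: T = 2*pi * 1216.0962 = 7640.96 s
Step 4: T in hours = 7640.96 / 3600 = 2.122 hours

2.122


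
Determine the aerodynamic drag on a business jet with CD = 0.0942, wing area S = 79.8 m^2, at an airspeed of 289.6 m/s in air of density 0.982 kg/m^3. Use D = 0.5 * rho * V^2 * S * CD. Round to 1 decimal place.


Step 1: Dynamic pressure q = 0.5 * 0.982 * 289.6^2 = 41179.2666 Pa
Step 2: Drag D = q * S * CD = 41179.2666 * 79.8 * 0.0942
Step 3: D = 309551.1 N

309551.1


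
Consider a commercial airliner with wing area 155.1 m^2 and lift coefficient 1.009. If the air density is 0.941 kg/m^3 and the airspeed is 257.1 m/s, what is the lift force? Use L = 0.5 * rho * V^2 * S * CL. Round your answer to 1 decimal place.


Step 1: Calculate dynamic pressure q = 0.5 * 0.941 * 257.1^2 = 0.5 * 0.941 * 66100.41 = 31100.2429 Pa
Step 2: Multiply by wing area and lift coefficient: L = 31100.2429 * 155.1 * 1.009
Step 3: L = 4823647.6746 * 1.009 = 4867060.5 N

4867060.5


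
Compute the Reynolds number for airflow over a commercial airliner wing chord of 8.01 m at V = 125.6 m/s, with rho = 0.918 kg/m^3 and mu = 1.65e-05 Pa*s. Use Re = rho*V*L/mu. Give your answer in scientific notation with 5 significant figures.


Step 1: Numerator = rho * V * L = 0.918 * 125.6 * 8.01 = 923.559408
Step 2: Re = 923.559408 / 1.65e-05
Step 3: Re = 5.5973e+07

5.5973e+07


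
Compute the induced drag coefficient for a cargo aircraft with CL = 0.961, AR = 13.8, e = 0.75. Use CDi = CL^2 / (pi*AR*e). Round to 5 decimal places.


Step 1: CL^2 = 0.961^2 = 0.923521
Step 2: pi * AR * e = 3.14159 * 13.8 * 0.75 = 32.515484
Step 3: CDi = 0.923521 / 32.515484 = 0.02840

0.02840


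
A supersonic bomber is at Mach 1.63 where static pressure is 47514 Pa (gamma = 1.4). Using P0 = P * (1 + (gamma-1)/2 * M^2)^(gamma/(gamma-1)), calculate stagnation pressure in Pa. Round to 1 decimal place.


Step 1: (gamma-1)/2 * M^2 = 0.2 * 2.6569 = 0.53138
Step 2: 1 + 0.53138 = 1.53138
Step 3: Exponent gamma/(gamma-1) = 3.5
Step 4: P0 = 47514 * 1.53138^3.5 = 211160.2 Pa

211160.2


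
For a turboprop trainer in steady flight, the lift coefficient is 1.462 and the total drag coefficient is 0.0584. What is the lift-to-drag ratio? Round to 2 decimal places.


Step 1: L/D = CL / CD = 1.462 / 0.0584
Step 2: L/D = 25.03

25.03


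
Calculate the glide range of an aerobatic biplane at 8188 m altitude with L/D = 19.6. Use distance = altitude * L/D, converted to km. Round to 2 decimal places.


Step 1: Glide distance = altitude * L/D = 8188 * 19.6 = 160484.8 m
Step 2: Convert to km: 160484.8 / 1000 = 160.48 km

160.48


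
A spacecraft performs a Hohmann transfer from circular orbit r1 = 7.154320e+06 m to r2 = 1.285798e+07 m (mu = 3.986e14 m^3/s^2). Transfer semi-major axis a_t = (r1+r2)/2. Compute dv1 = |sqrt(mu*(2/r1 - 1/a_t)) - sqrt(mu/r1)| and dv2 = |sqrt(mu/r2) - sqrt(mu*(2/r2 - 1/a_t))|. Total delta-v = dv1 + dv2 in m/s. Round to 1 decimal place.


Step 1: Transfer semi-major axis a_t = (7.154320e+06 + 1.285798e+07) / 2 = 1.000615e+07 m
Step 2: v1 (circular at r1) = sqrt(mu/r1) = 7464.22 m/s
Step 3: v_t1 = sqrt(mu*(2/r1 - 1/a_t)) = 8461.3 m/s
Step 4: dv1 = |8461.3 - 7464.22| = 997.08 m/s
Step 5: v2 (circular at r2) = 5567.78 m/s, v_t2 = 4707.96 m/s
Step 6: dv2 = |5567.78 - 4707.96| = 859.82 m/s
Step 7: Total delta-v = 997.08 + 859.82 = 1856.9 m/s

1856.9


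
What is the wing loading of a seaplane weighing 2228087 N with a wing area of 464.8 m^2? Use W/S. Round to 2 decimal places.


Step 1: Wing loading = W / S = 2228087 / 464.8
Step 2: Wing loading = 4793.65 N/m^2

4793.65


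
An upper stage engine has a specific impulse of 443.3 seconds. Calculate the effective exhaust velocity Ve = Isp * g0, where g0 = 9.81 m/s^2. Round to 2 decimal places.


Step 1: Ve = Isp * g0 = 443.3 * 9.81
Step 2: Ve = 4348.77 m/s

4348.77
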